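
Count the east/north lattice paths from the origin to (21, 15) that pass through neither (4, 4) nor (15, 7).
Number of paths = 3629082768

Inclusion–exclusion. Total paths: C(36, 21) = 5567902560. Through P₁: C(8, 4)·C(28, 17) = 1503192600. Through P₂: C(22, 15)·C(14, 6) = 512143632. Since P₁ is strictly southwest of P₂, a monotone path through both must visit P₁ then P₂; paths through both = C(8, 4)·C(14, 11)·C(14, 6) = 76516440. Avoid both = 5567902560 − 1503192600 − 512143632 + 76516440 = 3629082768.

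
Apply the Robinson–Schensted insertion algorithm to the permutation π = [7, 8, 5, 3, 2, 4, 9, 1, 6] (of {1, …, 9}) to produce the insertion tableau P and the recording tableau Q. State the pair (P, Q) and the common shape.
P = [1, 4, 6] / [2, 8, 9] / [3] / [5] / [7];  Q = [1, 2, 7] / [3, 6, 9] / [4] / [5] / [8];  common shape = (3, 3, 1, 1, 1)

Row-insert the values π_1, π_2, … into P one at a time, bumping the leftmost entry strictly greater than the inserted value down to the next row. The recording tableau Q records, in position (i, j), the step at which that cell was added to P.
  Insert 7 (step 1): P = [7];  Q = [1]
  Insert 8 (step 2): P = [7, 8];  Q = [1, 2]
  Insert 5 (step 3): P = [5, 8] / [7];  Q = [1, 2] / [3]
  Insert 3 (step 4): P = [3, 8] / [5] / [7];  Q = [1, 2] / [3] / [4]
  Insert 2 (step 5): P = [2, 8] / [3] / [5] / [7];  Q = [1, 2] / [3] / [4] / [5]
  Insert 4 (step 6): P = [2, 4] / [3, 8] / [5] / [7];  Q = [1, 2] / [3, 6] / [4] / [5]
  Insert 9 (step 7): P = [2, 4, 9] / [3, 8] / [5] / [7];  Q = [1, 2, 7] / [3, 6] / [4] / [5]
  Insert 1 (step 8): P = [1, 4, 9] / [2, 8] / [3] / [5] / [7];  Q = [1, 2, 7] / [3, 6] / [4] / [5] / [8]
  Insert 6 (step 9): P = [1, 4, 6] / [2, 8, 9] / [3] / [5] / [7];  Q = [1, 2, 7] / [3, 6, 9] / [4] / [5] / [8]
Final shape: (3, 3, 1, 1, 1).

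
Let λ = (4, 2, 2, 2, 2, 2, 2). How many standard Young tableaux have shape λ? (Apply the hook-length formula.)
# SYT of shape (4, 2, 2, 2, 2, 2, 2) = 32032

Hook-length formula: f^λ = n! / Π hook(c), product over all cells c of the Young diagram. For λ = (4, 2, 2, 2, 2, 2, 2), n = 16 boxes. Hook lengths by row (left-to-right, top-to-bottom): [10, 9, 2, 1]; [7, 6]; [6, 5]; [5, 4]; [4, 3]; [3, 2]; [2, 1]. Product of hooks = 653184000. So f^λ = 16! / 653184000 = 20922789888000 / 653184000 = 32032.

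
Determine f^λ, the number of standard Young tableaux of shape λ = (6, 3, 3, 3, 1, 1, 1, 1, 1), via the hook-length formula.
# SYT of shape (6, 3, 3, 3, 1, 1, 1, 1, 1) = 41570100

Hook-length formula: f^λ = n! / Π hook(c), product over all cells c of the Young diagram. For λ = (6, 3, 3, 3, 1, 1, 1, 1, 1), n = 20 boxes. Hook lengths by row (left-to-right, top-to-bottom): [14, 8, 7, 3, 2, 1]; [10, 4, 3]; [9, 3, 2]; [8, 2, 1]; [5]; [4]; [3]; [2]; [1]. Product of hooks = 58525286400. So f^λ = 20! / 58525286400 = 2432902008176640000 / 58525286400 = 41570100.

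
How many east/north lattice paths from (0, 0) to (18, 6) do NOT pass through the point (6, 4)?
Number of paths = 115486

Total paths from (0, 0) to (18, 6): C(24, 18) = 134596. Paths through (6, 4): (paths (0, 0) → (6, 4)) × (paths (6, 4) → (18, 6)) = C(10, 6) · C(14, 12) = 210 · 91 = 19110. Avoidance count = 134596 − 19110 = 115486.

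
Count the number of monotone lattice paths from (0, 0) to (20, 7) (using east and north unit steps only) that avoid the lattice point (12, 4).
Number of paths = 587730

Total paths from (0, 0) to (20, 7): C(27, 20) = 888030. Paths through (12, 4): (paths (0, 0) → (12, 4)) × (paths (12, 4) → (20, 7)) = C(16, 12) · C(11, 8) = 1820 · 165 = 300300. Avoidance count = 888030 − 300300 = 587730.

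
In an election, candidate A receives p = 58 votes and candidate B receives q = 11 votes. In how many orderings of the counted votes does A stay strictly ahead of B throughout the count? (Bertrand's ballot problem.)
Strict-lead orderings = 1242305641616

Total orderings of the 69 votes with 58 for A: C(69, 58) = 1823810410032. By the Bertrand ballot formula (Cycle Lemma / reflection principle), the number of orderings in which A is strictly ahead of B throughout is (p − q)/(p + q) · C(p + q, p) = (58 − 11)/(58 + 11) · 1823810410032 = 1242305641616.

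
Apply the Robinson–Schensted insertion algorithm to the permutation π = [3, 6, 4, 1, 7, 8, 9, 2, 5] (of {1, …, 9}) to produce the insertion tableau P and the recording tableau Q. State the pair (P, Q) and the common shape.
P = [1, 2, 5, 8, 9] / [3, 4, 7] / [6];  Q = [1, 2, 5, 6, 7] / [3, 8, 9] / [4];  common shape = (5, 3, 1)

Row-insert the values π_1, π_2, … into P one at a time, bumping the leftmost entry strictly greater than the inserted value down to the next row. The recording tableau Q records, in position (i, j), the step at which that cell was added to P.
  Insert 3 (step 1): P = [3];  Q = [1]
  Insert 6 (step 2): P = [3, 6];  Q = [1, 2]
  Insert 4 (step 3): P = [3, 4] / [6];  Q = [1, 2] / [3]
  Insert 1 (step 4): P = [1, 4] / [3] / [6];  Q = [1, 2] / [3] / [4]
  Insert 7 (step 5): P = [1, 4, 7] / [3] / [6];  Q = [1, 2, 5] / [3] / [4]
  Insert 8 (step 6): P = [1, 4, 7, 8] / [3] / [6];  Q = [1, 2, 5, 6] / [3] / [4]
  Insert 9 (step 7): P = [1, 4, 7, 8, 9] / [3] / [6];  Q = [1, 2, 5, 6, 7] / [3] / [4]
  Insert 2 (step 8): P = [1, 2, 7, 8, 9] / [3, 4] / [6];  Q = [1, 2, 5, 6, 7] / [3, 8] / [4]
  Insert 5 (step 9): P = [1, 2, 5, 8, 9] / [3, 4, 7] / [6];  Q = [1, 2, 5, 6, 7] / [3, 8, 9] / [4]
Final shape: (5, 3, 1).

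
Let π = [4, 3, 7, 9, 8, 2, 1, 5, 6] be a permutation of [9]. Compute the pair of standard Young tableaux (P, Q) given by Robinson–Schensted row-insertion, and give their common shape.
P = [1, 5, 6] / [2, 7, 8] / [3, 9] / [4];  Q = [1, 3, 4] / [2, 5, 9] / [6, 8] / [7];  common shape = (3, 3, 2, 1)

Row-insert the values π_1, π_2, … into P one at a time, bumping the leftmost entry strictly greater than the inserted value down to the next row. The recording tableau Q records, in position (i, j), the step at which that cell was added to P.
  Insert 4 (step 1): P = [4];  Q = [1]
  Insert 3 (step 2): P = [3] / [4];  Q = [1] / [2]
  Insert 7 (step 3): P = [3, 7] / [4];  Q = [1, 3] / [2]
  Insert 9 (step 4): P = [3, 7, 9] / [4];  Q = [1, 3, 4] / [2]
  Insert 8 (step 5): P = [3, 7, 8] / [4, 9];  Q = [1, 3, 4] / [2, 5]
  Insert 2 (step 6): P = [2, 7, 8] / [3, 9] / [4];  Q = [1, 3, 4] / [2, 5] / [6]
  Insert 1 (step 7): P = [1, 7, 8] / [2, 9] / [3] / [4];  Q = [1, 3, 4] / [2, 5] / [6] / [7]
  Insert 5 (step 8): P = [1, 5, 8] / [2, 7] / [3, 9] / [4];  Q = [1, 3, 4] / [2, 5] / [6, 8] / [7]
  Insert 6 (step 9): P = [1, 5, 6] / [2, 7, 8] / [3, 9] / [4];  Q = [1, 3, 4] / [2, 5, 9] / [6, 8] / [7]
Final shape: (3, 3, 2, 1).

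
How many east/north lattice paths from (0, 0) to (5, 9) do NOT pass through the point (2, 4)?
Number of paths = 1162

Total paths from (0, 0) to (5, 9): C(14, 5) = 2002. Paths through (2, 4): (paths (0, 0) → (2, 4)) × (paths (2, 4) → (5, 9)) = C(6, 2) · C(8, 3) = 15 · 56 = 840. Avoidance count = 2002 − 840 = 1162.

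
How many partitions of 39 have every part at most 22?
p(39, parts ≤ 22) = 30270

Use the recurrence p(n, m) = p(n, m−1) + p(n−m, m): either the largest part is < m (count p(n, m−1)) or the largest part is exactly m (remove one copy of m, count p(n−m, m)). With p(0, ·) = 1 this gives p(39, parts ≤ 22) = 30270. (By conjugating Young diagrams, this also counts partitions of 39 into at most 22 parts.)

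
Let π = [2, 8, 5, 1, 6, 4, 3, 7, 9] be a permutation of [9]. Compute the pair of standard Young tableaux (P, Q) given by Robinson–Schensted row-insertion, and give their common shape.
P = [1, 3, 6, 7, 9] / [2, 4] / [5] / [8];  Q = [1, 2, 5, 8, 9] / [3, 6] / [4] / [7];  common shape = (5, 2, 1, 1)

Row-insert the values π_1, π_2, … into P one at a time, bumping the leftmost entry strictly greater than the inserted value down to the next row. The recording tableau Q records, in position (i, j), the step at which that cell was added to P.
  Insert 2 (step 1): P = [2];  Q = [1]
  Insert 8 (step 2): P = [2, 8];  Q = [1, 2]
  Insert 5 (step 3): P = [2, 5] / [8];  Q = [1, 2] / [3]
  Insert 1 (step 4): P = [1, 5] / [2] / [8];  Q = [1, 2] / [3] / [4]
  Insert 6 (step 5): P = [1, 5, 6] / [2] / [8];  Q = [1, 2, 5] / [3] / [4]
  Insert 4 (step 6): P = [1, 4, 6] / [2, 5] / [8];  Q = [1, 2, 5] / [3, 6] / [4]
  Insert 3 (step 7): P = [1, 3, 6] / [2, 4] / [5] / [8];  Q = [1, 2, 5] / [3, 6] / [4] / [7]
  Insert 7 (step 8): P = [1, 3, 6, 7] / [2, 4] / [5] / [8];  Q = [1, 2, 5, 8] / [3, 6] / [4] / [7]
  Insert 9 (step 9): P = [1, 3, 6, 7, 9] / [2, 4] / [5] / [8];  Q = [1, 2, 5, 8, 9] / [3, 6] / [4] / [7]
Final shape: (5, 2, 1, 1).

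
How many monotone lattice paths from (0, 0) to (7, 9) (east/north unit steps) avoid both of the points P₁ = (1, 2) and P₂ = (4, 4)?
Number of paths = 4052

Inclusion–exclusion. Total paths: C(16, 7) = 11440. Through P₁: C(3, 1)·C(13, 6) = 5148. Through P₂: C(8, 4)·C(8, 3) = 3920. Since P₁ is strictly southwest of P₂, a monotone path through both must visit P₁ then P₂; paths through both = C(3, 1)·C(5, 3)·C(8, 3) = 1680. Avoid both = 11440 − 5148 − 3920 + 1680 = 4052.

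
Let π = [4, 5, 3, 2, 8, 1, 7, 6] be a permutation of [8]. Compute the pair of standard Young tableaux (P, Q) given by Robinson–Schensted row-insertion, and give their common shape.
P = [1, 5, 6] / [2, 7] / [3, 8] / [4];  Q = [1, 2, 5] / [3, 7] / [4, 8] / [6];  common shape = (3, 2, 2, 1)

Row-insert the values π_1, π_2, … into P one at a time, bumping the leftmost entry strictly greater than the inserted value down to the next row. The recording tableau Q records, in position (i, j), the step at which that cell was added to P.
  Insert 4 (step 1): P = [4];  Q = [1]
  Insert 5 (step 2): P = [4, 5];  Q = [1, 2]
  Insert 3 (step 3): P = [3, 5] / [4];  Q = [1, 2] / [3]
  Insert 2 (step 4): P = [2, 5] / [3] / [4];  Q = [1, 2] / [3] / [4]
  Insert 8 (step 5): P = [2, 5, 8] / [3] / [4];  Q = [1, 2, 5] / [3] / [4]
  Insert 1 (step 6): P = [1, 5, 8] / [2] / [3] / [4];  Q = [1, 2, 5] / [3] / [4] / [6]
  Insert 7 (step 7): P = [1, 5, 7] / [2, 8] / [3] / [4];  Q = [1, 2, 5] / [3, 7] / [4] / [6]
  Insert 6 (step 8): P = [1, 5, 6] / [2, 7] / [3, 8] / [4];  Q = [1, 2, 5] / [3, 7] / [4, 8] / [6]
Final shape: (3, 2, 2, 1).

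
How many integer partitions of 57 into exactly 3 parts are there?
p(57, 3 parts) = 271

Partitions of n into exactly k parts are in bijection with partitions of n − k into at most k parts (subtract 1 from each part). So p(57, exactly 3) = p(54, parts ≤ 3). Computing via the recurrence p(m, j) = p(m, j−1) + p(m−j, j) gives 271.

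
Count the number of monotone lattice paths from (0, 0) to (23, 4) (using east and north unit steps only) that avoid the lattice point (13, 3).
Number of paths = 11390

Total paths from (0, 0) to (23, 4): C(27, 23) = 17550. Paths through (13, 3): (paths (0, 0) → (13, 3)) × (paths (13, 3) → (23, 4)) = C(16, 13) · C(11, 10) = 560 · 11 = 6160. Avoidance count = 17550 − 6160 = 11390.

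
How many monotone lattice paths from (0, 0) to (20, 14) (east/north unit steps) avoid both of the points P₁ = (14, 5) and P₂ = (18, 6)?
Number of paths = 1330336980

Inclusion–exclusion. Total paths: C(34, 20) = 1391975640. Through P₁: C(19, 14)·C(15, 6) = 58198140. Through P₂: C(24, 18)·C(10, 2) = 6056820. Since P₁ is strictly southwest of P₂, a monotone path through both must visit P₁ then P₂; paths through both = C(19, 14)·C(5, 4)·C(10, 2) = 2616300. Avoid both = 1391975640 − 58198140 − 6056820 + 2616300 = 1330336980.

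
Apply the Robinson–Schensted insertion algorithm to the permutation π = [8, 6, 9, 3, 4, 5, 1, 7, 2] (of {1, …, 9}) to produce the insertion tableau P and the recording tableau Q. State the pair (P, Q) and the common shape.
P = [1, 2, 5, 7] / [3, 4] / [6, 9] / [8];  Q = [1, 3, 6, 8] / [2, 5] / [4, 9] / [7];  common shape = (4, 2, 2, 1)

Row-insert the values π_1, π_2, … into P one at a time, bumping the leftmost entry strictly greater than the inserted value down to the next row. The recording tableau Q records, in position (i, j), the step at which that cell was added to P.
  Insert 8 (step 1): P = [8];  Q = [1]
  Insert 6 (step 2): P = [6] / [8];  Q = [1] / [2]
  Insert 9 (step 3): P = [6, 9] / [8];  Q = [1, 3] / [2]
  Insert 3 (step 4): P = [3, 9] / [6] / [8];  Q = [1, 3] / [2] / [4]
  Insert 4 (step 5): P = [3, 4] / [6, 9] / [8];  Q = [1, 3] / [2, 5] / [4]
  Insert 5 (step 6): P = [3, 4, 5] / [6, 9] / [8];  Q = [1, 3, 6] / [2, 5] / [4]
  Insert 1 (step 7): P = [1, 4, 5] / [3, 9] / [6] / [8];  Q = [1, 3, 6] / [2, 5] / [4] / [7]
  Insert 7 (step 8): P = [1, 4, 5, 7] / [3, 9] / [6] / [8];  Q = [1, 3, 6, 8] / [2, 5] / [4] / [7]
  Insert 2 (step 9): P = [1, 2, 5, 7] / [3, 4] / [6, 9] / [8];  Q = [1, 3, 6, 8] / [2, 5] / [4, 9] / [7]
Final shape: (4, 2, 2, 1).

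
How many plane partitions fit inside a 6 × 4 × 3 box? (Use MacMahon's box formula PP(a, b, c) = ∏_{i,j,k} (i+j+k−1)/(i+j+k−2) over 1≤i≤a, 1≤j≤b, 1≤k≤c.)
PP(6, 4, 3) = 457380

Evaluate the triple product over i = 1..6, j = 1..4, k = 1..3. The factors are (2/1) · (3/2) · (4/3) · (3/2) · (4/3) · (5/4) · (4/3) · (5/4) · … (72 factors total). The numerators and denominators telescope so the product is an integer; carrying out the multiplication exactly gives PP(6, 4, 3) = 457380.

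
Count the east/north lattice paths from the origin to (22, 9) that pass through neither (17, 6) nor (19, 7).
Number of paths = 10957453

Inclusion–exclusion. Total paths: C(31, 22) = 20160075. Through P₁: C(23, 17)·C(8, 5) = 5653032. Through P₂: C(26, 19)·C(5, 3) = 6578000. Since P₁ is strictly southwest of P₂, a monotone path through both must visit P₁ then P₂; paths through both = C(23, 17)·C(3, 2)·C(5, 3) = 3028410. Avoid both = 20160075 − 5653032 − 6578000 + 3028410 = 10957453.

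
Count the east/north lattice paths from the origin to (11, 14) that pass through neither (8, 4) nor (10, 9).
Number of paths = 3823932

Inclusion–exclusion. Total paths: C(25, 11) = 4457400. Through P₁: C(12, 8)·C(13, 3) = 141570. Through P₂: C(19, 10)·C(6, 1) = 554268. Since P₁ is strictly southwest of P₂, a monotone path through both must visit P₁ then P₂; paths through both = C(12, 8)·C(7, 2)·C(6, 1) = 62370. Avoid both = 4457400 − 141570 − 554268 + 62370 = 3823932.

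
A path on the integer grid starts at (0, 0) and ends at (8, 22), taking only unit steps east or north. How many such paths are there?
Number of paths = 5852925

A monotone lattice path from (0, 0) to (8, 22) consists of 8 east steps and 22 north steps in some order, so it is determined by which 8 of the 30 steps are east. The count is C(30, 8) = 5852925.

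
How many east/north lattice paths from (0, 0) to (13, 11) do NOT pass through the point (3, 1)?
Number of paths = 1757120

Total paths from (0, 0) to (13, 11): C(24, 13) = 2496144. Paths through (3, 1): (paths (0, 0) → (3, 1)) × (paths (3, 1) → (13, 11)) = C(4, 3) · C(20, 10) = 4 · 184756 = 739024. Avoidance count = 2496144 − 739024 = 1757120.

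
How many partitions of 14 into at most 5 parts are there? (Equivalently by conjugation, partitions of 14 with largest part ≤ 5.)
p(14, parts ≤ 5) = 70

Partitions of 14 with all parts ≤ 5: 5+5+4, 5+5+3+1, 5+5+2+2, 5+5+2+1+1, 5+5+1+1+1+1, 5+4+4+1, 5+4+3+2, 5+4+3+1+1, 5+4+2+2+1, 5+4+2+1+1+1, 5+4+1+1+1+1+1, 5+3+3+3, 5+3+3+2+1, 5+3+3+1+1+1, 5+3+2+2+2, 5+3+2+2+1+1, 5+3+2+1+1+1+1, 5+3+1+1+1+1+1+1, 5+2+2+2+2+1, 5+2+2+2+1+1+1, 5+2+2+1+1+1+1+1, 5+2+1+1+1+1+1+1+1, 5+1+1+1+1+1+1+1+1+1, 4+4+4+2, 4+4+4+1+1, 4+4+3+3, 4+4+3+2+1, 4+4+3+1+1+1, 4+4+2+2+2, 4+4+2+2+1+1, … (70 total). Count = 70.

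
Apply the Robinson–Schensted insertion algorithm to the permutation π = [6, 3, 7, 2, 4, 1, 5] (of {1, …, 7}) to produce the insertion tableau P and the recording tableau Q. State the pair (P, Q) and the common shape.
P = [1, 4, 5] / [2, 7] / [3] / [6];  Q = [1, 3, 7] / [2, 5] / [4] / [6];  common shape = (3, 2, 1, 1)

Row-insert the values π_1, π_2, … into P one at a time, bumping the leftmost entry strictly greater than the inserted value down to the next row. The recording tableau Q records, in position (i, j), the step at which that cell was added to P.
  Insert 6 (step 1): P = [6];  Q = [1]
  Insert 3 (step 2): P = [3] / [6];  Q = [1] / [2]
  Insert 7 (step 3): P = [3, 7] / [6];  Q = [1, 3] / [2]
  Insert 2 (step 4): P = [2, 7] / [3] / [6];  Q = [1, 3] / [2] / [4]
  Insert 4 (step 5): P = [2, 4] / [3, 7] / [6];  Q = [1, 3] / [2, 5] / [4]
  Insert 1 (step 6): P = [1, 4] / [2, 7] / [3] / [6];  Q = [1, 3] / [2, 5] / [4] / [6]
  Insert 5 (step 7): P = [1, 4, 5] / [2, 7] / [3] / [6];  Q = [1, 3, 7] / [2, 5] / [4] / [6]
Final shape: (3, 2, 1, 1).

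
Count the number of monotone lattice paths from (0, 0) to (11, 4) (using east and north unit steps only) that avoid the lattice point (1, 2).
Number of paths = 1167

Total paths from (0, 0) to (11, 4): C(15, 11) = 1365. Paths through (1, 2): (paths (0, 0) → (1, 2)) × (paths (1, 2) → (11, 4)) = C(3, 1) · C(12, 10) = 3 · 66 = 198. Avoidance count = 1365 − 198 = 1167.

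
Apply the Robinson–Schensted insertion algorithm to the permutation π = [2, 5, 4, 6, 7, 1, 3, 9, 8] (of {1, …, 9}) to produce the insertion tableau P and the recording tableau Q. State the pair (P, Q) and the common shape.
P = [1, 3, 6, 7, 8] / [2, 4, 9] / [5];  Q = [1, 2, 4, 5, 8] / [3, 7, 9] / [6];  common shape = (5, 3, 1)

Row-insert the values π_1, π_2, … into P one at a time, bumping the leftmost entry strictly greater than the inserted value down to the next row. The recording tableau Q records, in position (i, j), the step at which that cell was added to P.
  Insert 2 (step 1): P = [2];  Q = [1]
  Insert 5 (step 2): P = [2, 5];  Q = [1, 2]
  Insert 4 (step 3): P = [2, 4] / [5];  Q = [1, 2] / [3]
  Insert 6 (step 4): P = [2, 4, 6] / [5];  Q = [1, 2, 4] / [3]
  Insert 7 (step 5): P = [2, 4, 6, 7] / [5];  Q = [1, 2, 4, 5] / [3]
  Insert 1 (step 6): P = [1, 4, 6, 7] / [2] / [5];  Q = [1, 2, 4, 5] / [3] / [6]
  Insert 3 (step 7): P = [1, 3, 6, 7] / [2, 4] / [5];  Q = [1, 2, 4, 5] / [3, 7] / [6]
  Insert 9 (step 8): P = [1, 3, 6, 7, 9] / [2, 4] / [5];  Q = [1, 2, 4, 5, 8] / [3, 7] / [6]
  Insert 8 (step 9): P = [1, 3, 6, 7, 8] / [2, 4, 9] / [5];  Q = [1, 2, 4, 5, 8] / [3, 7, 9] / [6]
Final shape: (5, 3, 1).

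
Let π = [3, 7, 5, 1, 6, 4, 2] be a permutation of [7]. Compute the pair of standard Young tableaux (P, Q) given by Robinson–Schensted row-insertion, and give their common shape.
P = [1, 2, 6] / [3, 4] / [5] / [7];  Q = [1, 2, 5] / [3, 6] / [4] / [7];  common shape = (3, 2, 1, 1)

Row-insert the values π_1, π_2, … into P one at a time, bumping the leftmost entry strictly greater than the inserted value down to the next row. The recording tableau Q records, in position (i, j), the step at which that cell was added to P.
  Insert 3 (step 1): P = [3];  Q = [1]
  Insert 7 (step 2): P = [3, 7];  Q = [1, 2]
  Insert 5 (step 3): P = [3, 5] / [7];  Q = [1, 2] / [3]
  Insert 1 (step 4): P = [1, 5] / [3] / [7];  Q = [1, 2] / [3] / [4]
  Insert 6 (step 5): P = [1, 5, 6] / [3] / [7];  Q = [1, 2, 5] / [3] / [4]
  Insert 4 (step 6): P = [1, 4, 6] / [3, 5] / [7];  Q = [1, 2, 5] / [3, 6] / [4]
  Insert 2 (step 7): P = [1, 2, 6] / [3, 4] / [5] / [7];  Q = [1, 2, 5] / [3, 6] / [4] / [7]
Final shape: (3, 2, 1, 1).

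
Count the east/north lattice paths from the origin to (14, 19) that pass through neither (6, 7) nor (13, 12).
Number of paths = 571914856

Inclusion–exclusion. Total paths: C(33, 14) = 818809200. Through P₁: C(13, 6)·C(20, 8) = 216164520. Through P₂: C(25, 13)·C(8, 1) = 41602400. Since P₁ is strictly southwest of P₂, a monotone path through both must visit P₁ then P₂; paths through both = C(13, 6)·C(12, 7)·C(8, 1) = 10872576. Avoid both = 818809200 − 216164520 − 41602400 + 10872576 = 571914856.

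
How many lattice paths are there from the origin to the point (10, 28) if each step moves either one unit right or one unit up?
Number of paths = 472733756

A monotone lattice path from (0, 0) to (10, 28) consists of 10 east steps and 28 north steps in some order, so it is determined by which 10 of the 38 steps are east. The count is C(38, 10) = 472733756.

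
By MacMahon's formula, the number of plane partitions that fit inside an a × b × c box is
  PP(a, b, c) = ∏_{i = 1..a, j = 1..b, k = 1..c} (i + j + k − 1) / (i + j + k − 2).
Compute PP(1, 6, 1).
PP(1, 6, 1) = 7

Evaluate the triple product over i = 1..1, j = 1..6, k = 1..1. The factors are (2/1) · (3/2) · (4/3) · (5/4) · (6/5) · (7/6). The numerators and denominators telescope so the product is an integer; carrying out the multiplication exactly gives PP(1, 6, 1) = 7.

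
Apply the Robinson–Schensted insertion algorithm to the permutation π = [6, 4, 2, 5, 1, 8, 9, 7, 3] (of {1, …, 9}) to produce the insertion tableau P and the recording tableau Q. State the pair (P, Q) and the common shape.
P = [1, 3, 7, 9] / [2, 5] / [4, 8] / [6];  Q = [1, 4, 6, 7] / [2, 8] / [3, 9] / [5];  common shape = (4, 2, 2, 1)

Row-insert the values π_1, π_2, … into P one at a time, bumping the leftmost entry strictly greater than the inserted value down to the next row. The recording tableau Q records, in position (i, j), the step at which that cell was added to P.
  Insert 6 (step 1): P = [6];  Q = [1]
  Insert 4 (step 2): P = [4] / [6];  Q = [1] / [2]
  Insert 2 (step 3): P = [2] / [4] / [6];  Q = [1] / [2] / [3]
  Insert 5 (step 4): P = [2, 5] / [4] / [6];  Q = [1, 4] / [2] / [3]
  Insert 1 (step 5): P = [1, 5] / [2] / [4] / [6];  Q = [1, 4] / [2] / [3] / [5]
  Insert 8 (step 6): P = [1, 5, 8] / [2] / [4] / [6];  Q = [1, 4, 6] / [2] / [3] / [5]
  Insert 9 (step 7): P = [1, 5, 8, 9] / [2] / [4] / [6];  Q = [1, 4, 6, 7] / [2] / [3] / [5]
  Insert 7 (step 8): P = [1, 5, 7, 9] / [2, 8] / [4] / [6];  Q = [1, 4, 6, 7] / [2, 8] / [3] / [5]
  Insert 3 (step 9): P = [1, 3, 7, 9] / [2, 5] / [4, 8] / [6];  Q = [1, 4, 6, 7] / [2, 8] / [3, 9] / [5]
Final shape: (4, 2, 2, 1).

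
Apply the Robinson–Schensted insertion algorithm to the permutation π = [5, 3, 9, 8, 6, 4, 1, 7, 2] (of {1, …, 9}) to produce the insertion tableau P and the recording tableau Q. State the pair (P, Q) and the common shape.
P = [1, 2, 7] / [3, 4] / [5, 6] / [8] / [9];  Q = [1, 3, 8] / [2, 4] / [5, 9] / [6] / [7];  common shape = (3, 2, 2, 1, 1)

Row-insert the values π_1, π_2, … into P one at a time, bumping the leftmost entry strictly greater than the inserted value down to the next row. The recording tableau Q records, in position (i, j), the step at which that cell was added to P.
  Insert 5 (step 1): P = [5];  Q = [1]
  Insert 3 (step 2): P = [3] / [5];  Q = [1] / [2]
  Insert 9 (step 3): P = [3, 9] / [5];  Q = [1, 3] / [2]
  Insert 8 (step 4): P = [3, 8] / [5, 9];  Q = [1, 3] / [2, 4]
  Insert 6 (step 5): P = [3, 6] / [5, 8] / [9];  Q = [1, 3] / [2, 4] / [5]
  Insert 4 (step 6): P = [3, 4] / [5, 6] / [8] / [9];  Q = [1, 3] / [2, 4] / [5] / [6]
  Insert 1 (step 7): P = [1, 4] / [3, 6] / [5] / [8] / [9];  Q = [1, 3] / [2, 4] / [5] / [6] / [7]
  Insert 7 (step 8): P = [1, 4, 7] / [3, 6] / [5] / [8] / [9];  Q = [1, 3, 8] / [2, 4] / [5] / [6] / [7]
  Insert 2 (step 9): P = [1, 2, 7] / [3, 4] / [5, 6] / [8] / [9];  Q = [1, 3, 8] / [2, 4] / [5, 9] / [6] / [7]
Final shape: (3, 2, 2, 1, 1).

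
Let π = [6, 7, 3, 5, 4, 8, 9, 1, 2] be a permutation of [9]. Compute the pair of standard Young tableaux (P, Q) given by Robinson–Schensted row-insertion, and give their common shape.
P = [1, 2, 8, 9] / [3, 4] / [5, 7] / [6];  Q = [1, 2, 6, 7] / [3, 4] / [5, 9] / [8];  common shape = (4, 2, 2, 1)

Row-insert the values π_1, π_2, … into P one at a time, bumping the leftmost entry strictly greater than the inserted value down to the next row. The recording tableau Q records, in position (i, j), the step at which that cell was added to P.
  Insert 6 (step 1): P = [6];  Q = [1]
  Insert 7 (step 2): P = [6, 7];  Q = [1, 2]
  Insert 3 (step 3): P = [3, 7] / [6];  Q = [1, 2] / [3]
  Insert 5 (step 4): P = [3, 5] / [6, 7];  Q = [1, 2] / [3, 4]
  Insert 4 (step 5): P = [3, 4] / [5, 7] / [6];  Q = [1, 2] / [3, 4] / [5]
  Insert 8 (step 6): P = [3, 4, 8] / [5, 7] / [6];  Q = [1, 2, 6] / [3, 4] / [5]
  Insert 9 (step 7): P = [3, 4, 8, 9] / [5, 7] / [6];  Q = [1, 2, 6, 7] / [3, 4] / [5]
  Insert 1 (step 8): P = [1, 4, 8, 9] / [3, 7] / [5] / [6];  Q = [1, 2, 6, 7] / [3, 4] / [5] / [8]
  Insert 2 (step 9): P = [1, 2, 8, 9] / [3, 4] / [5, 7] / [6];  Q = [1, 2, 6, 7] / [3, 4] / [5, 9] / [8]
Final shape: (4, 2, 2, 1).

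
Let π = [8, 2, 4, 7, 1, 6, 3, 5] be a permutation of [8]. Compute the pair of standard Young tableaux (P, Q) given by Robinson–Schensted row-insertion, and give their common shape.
P = [1, 3, 5] / [2, 4, 6] / [7] / [8];  Q = [1, 3, 4] / [2, 6, 8] / [5] / [7];  common shape = (3, 3, 1, 1)

Row-insert the values π_1, π_2, … into P one at a time, bumping the leftmost entry strictly greater than the inserted value down to the next row. The recording tableau Q records, in position (i, j), the step at which that cell was added to P.
  Insert 8 (step 1): P = [8];  Q = [1]
  Insert 2 (step 2): P = [2] / [8];  Q = [1] / [2]
  Insert 4 (step 3): P = [2, 4] / [8];  Q = [1, 3] / [2]
  Insert 7 (step 4): P = [2, 4, 7] / [8];  Q = [1, 3, 4] / [2]
  Insert 1 (step 5): P = [1, 4, 7] / [2] / [8];  Q = [1, 3, 4] / [2] / [5]
  Insert 6 (step 6): P = [1, 4, 6] / [2, 7] / [8];  Q = [1, 3, 4] / [2, 6] / [5]
  Insert 3 (step 7): P = [1, 3, 6] / [2, 4] / [7] / [8];  Q = [1, 3, 4] / [2, 6] / [5] / [7]
  Insert 5 (step 8): P = [1, 3, 5] / [2, 4, 6] / [7] / [8];  Q = [1, 3, 4] / [2, 6, 8] / [5] / [7]
Final shape: (3, 3, 1, 1).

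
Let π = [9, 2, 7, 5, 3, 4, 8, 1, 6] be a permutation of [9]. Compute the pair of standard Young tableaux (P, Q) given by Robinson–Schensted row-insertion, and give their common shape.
P = [1, 3, 4, 6] / [2, 8] / [5] / [7] / [9];  Q = [1, 3, 6, 7] / [2, 9] / [4] / [5] / [8];  common shape = (4, 2, 1, 1, 1)

Row-insert the values π_1, π_2, … into P one at a time, bumping the leftmost entry strictly greater than the inserted value down to the next row. The recording tableau Q records, in position (i, j), the step at which that cell was added to P.
  Insert 9 (step 1): P = [9];  Q = [1]
  Insert 2 (step 2): P = [2] / [9];  Q = [1] / [2]
  Insert 7 (step 3): P = [2, 7] / [9];  Q = [1, 3] / [2]
  Insert 5 (step 4): P = [2, 5] / [7] / [9];  Q = [1, 3] / [2] / [4]
  Insert 3 (step 5): P = [2, 3] / [5] / [7] / [9];  Q = [1, 3] / [2] / [4] / [5]
  Insert 4 (step 6): P = [2, 3, 4] / [5] / [7] / [9];  Q = [1, 3, 6] / [2] / [4] / [5]
  Insert 8 (step 7): P = [2, 3, 4, 8] / [5] / [7] / [9];  Q = [1, 3, 6, 7] / [2] / [4] / [5]
  Insert 1 (step 8): P = [1, 3, 4, 8] / [2] / [5] / [7] / [9];  Q = [1, 3, 6, 7] / [2] / [4] / [5] / [8]
  Insert 6 (step 9): P = [1, 3, 4, 6] / [2, 8] / [5] / [7] / [9];  Q = [1, 3, 6, 7] / [2, 9] / [4] / [5] / [8]
Final shape: (4, 2, 1, 1, 1).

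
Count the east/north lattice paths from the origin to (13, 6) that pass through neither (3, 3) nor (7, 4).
Number of paths = 14972

Inclusion–exclusion. Total paths: C(19, 13) = 27132. Through P₁: C(6, 3)·C(13, 10) = 5720. Through P₂: C(11, 7)·C(8, 6) = 9240. Since P₁ is strictly southwest of P₂, a monotone path through both must visit P₁ then P₂; paths through both = C(6, 3)·C(5, 4)·C(8, 6) = 2800. Avoid both = 27132 − 5720 − 9240 + 2800 = 14972.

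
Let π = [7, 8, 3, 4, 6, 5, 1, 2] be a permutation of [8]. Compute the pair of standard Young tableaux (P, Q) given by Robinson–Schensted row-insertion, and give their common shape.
P = [1, 2, 5] / [3, 4] / [6, 8] / [7];  Q = [1, 2, 5] / [3, 4] / [6, 8] / [7];  common shape = (3, 2, 2, 1)

Row-insert the values π_1, π_2, … into P one at a time, bumping the leftmost entry strictly greater than the inserted value down to the next row. The recording tableau Q records, in position (i, j), the step at which that cell was added to P.
  Insert 7 (step 1): P = [7];  Q = [1]
  Insert 8 (step 2): P = [7, 8];  Q = [1, 2]
  Insert 3 (step 3): P = [3, 8] / [7];  Q = [1, 2] / [3]
  Insert 4 (step 4): P = [3, 4] / [7, 8];  Q = [1, 2] / [3, 4]
  Insert 6 (step 5): P = [3, 4, 6] / [7, 8];  Q = [1, 2, 5] / [3, 4]
  Insert 5 (step 6): P = [3, 4, 5] / [6, 8] / [7];  Q = [1, 2, 5] / [3, 4] / [6]
  Insert 1 (step 7): P = [1, 4, 5] / [3, 8] / [6] / [7];  Q = [1, 2, 5] / [3, 4] / [6] / [7]
  Insert 2 (step 8): P = [1, 2, 5] / [3, 4] / [6, 8] / [7];  Q = [1, 2, 5] / [3, 4] / [6, 8] / [7]
Final shape: (3, 2, 2, 1).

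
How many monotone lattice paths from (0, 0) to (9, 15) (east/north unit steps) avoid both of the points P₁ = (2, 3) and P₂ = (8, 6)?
Number of paths = 781994

Inclusion–exclusion. Total paths: C(24, 9) = 1307504. Through P₁: C(5, 2)·C(19, 7) = 503880. Through P₂: C(14, 8)·C(10, 1) = 30030. Since P₁ is strictly southwest of P₂, a monotone path through both must visit P₁ then P₂; paths through both = C(5, 2)·C(9, 6)·C(10, 1) = 8400. Avoid both = 1307504 − 503880 − 30030 + 8400 = 781994.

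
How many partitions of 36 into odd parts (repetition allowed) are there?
p_odd(36) = 668

Enumerate partitions using only odd parts via the recurrence o(n, m) = o(n, m−2) + o(n−m, m) over odd m, starting from the largest odd part ≤ n. This gives p_odd(36) = 668. (Euler's theorem: equals the count of distinct-part partitions.)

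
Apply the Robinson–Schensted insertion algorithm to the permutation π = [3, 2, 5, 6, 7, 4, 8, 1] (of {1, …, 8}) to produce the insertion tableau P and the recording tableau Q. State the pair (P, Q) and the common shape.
P = [1, 4, 6, 7, 8] / [2, 5] / [3];  Q = [1, 3, 4, 5, 7] / [2, 6] / [8];  common shape = (5, 2, 1)

Row-insert the values π_1, π_2, … into P one at a time, bumping the leftmost entry strictly greater than the inserted value down to the next row. The recording tableau Q records, in position (i, j), the step at which that cell was added to P.
  Insert 3 (step 1): P = [3];  Q = [1]
  Insert 2 (step 2): P = [2] / [3];  Q = [1] / [2]
  Insert 5 (step 3): P = [2, 5] / [3];  Q = [1, 3] / [2]
  Insert 6 (step 4): P = [2, 5, 6] / [3];  Q = [1, 3, 4] / [2]
  Insert 7 (step 5): P = [2, 5, 6, 7] / [3];  Q = [1, 3, 4, 5] / [2]
  Insert 4 (step 6): P = [2, 4, 6, 7] / [3, 5];  Q = [1, 3, 4, 5] / [2, 6]
  Insert 8 (step 7): P = [2, 4, 6, 7, 8] / [3, 5];  Q = [1, 3, 4, 5, 7] / [2, 6]
  Insert 1 (step 8): P = [1, 4, 6, 7, 8] / [2, 5] / [3];  Q = [1, 3, 4, 5, 7] / [2, 6] / [8]
Final shape: (5, 2, 1).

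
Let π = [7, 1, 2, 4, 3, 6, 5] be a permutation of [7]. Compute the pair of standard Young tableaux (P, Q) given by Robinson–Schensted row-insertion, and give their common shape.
P = [1, 2, 3, 5] / [4, 6] / [7];  Q = [1, 3, 4, 6] / [2, 7] / [5];  common shape = (4, 2, 1)

Row-insert the values π_1, π_2, … into P one at a time, bumping the leftmost entry strictly greater than the inserted value down to the next row. The recording tableau Q records, in position (i, j), the step at which that cell was added to P.
  Insert 7 (step 1): P = [7];  Q = [1]
  Insert 1 (step 2): P = [1] / [7];  Q = [1] / [2]
  Insert 2 (step 3): P = [1, 2] / [7];  Q = [1, 3] / [2]
  Insert 4 (step 4): P = [1, 2, 4] / [7];  Q = [1, 3, 4] / [2]
  Insert 3 (step 5): P = [1, 2, 3] / [4] / [7];  Q = [1, 3, 4] / [2] / [5]
  Insert 6 (step 6): P = [1, 2, 3, 6] / [4] / [7];  Q = [1, 3, 4, 6] / [2] / [5]
  Insert 5 (step 7): P = [1, 2, 3, 5] / [4, 6] / [7];  Q = [1, 3, 4, 6] / [2, 7] / [5]
Final shape: (4, 2, 1).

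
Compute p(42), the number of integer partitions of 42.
p(42) = 53174

Compute p(n) via the recurrence p(n, m) = p(n, m−1) + p(n−m, m), where p(n, m) counts partitions of n with all parts ≤ m and p(n) = p(n, n). The base cases are p(0, m) = 1 and p(n, 0) = 0 for n > 0. Filling the table yields p(42) = 53174. (Euler's pentagonal recurrence is an alternative.)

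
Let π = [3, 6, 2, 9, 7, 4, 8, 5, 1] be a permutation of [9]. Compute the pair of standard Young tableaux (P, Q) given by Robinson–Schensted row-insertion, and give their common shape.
P = [1, 4, 5, 8] / [2, 6, 7] / [3] / [9];  Q = [1, 2, 4, 7] / [3, 5, 8] / [6] / [9];  common shape = (4, 3, 1, 1)

Row-insert the values π_1, π_2, … into P one at a time, bumping the leftmost entry strictly greater than the inserted value down to the next row. The recording tableau Q records, in position (i, j), the step at which that cell was added to P.
  Insert 3 (step 1): P = [3];  Q = [1]
  Insert 6 (step 2): P = [3, 6];  Q = [1, 2]
  Insert 2 (step 3): P = [2, 6] / [3];  Q = [1, 2] / [3]
  Insert 9 (step 4): P = [2, 6, 9] / [3];  Q = [1, 2, 4] / [3]
  Insert 7 (step 5): P = [2, 6, 7] / [3, 9];  Q = [1, 2, 4] / [3, 5]
  Insert 4 (step 6): P = [2, 4, 7] / [3, 6] / [9];  Q = [1, 2, 4] / [3, 5] / [6]
  Insert 8 (step 7): P = [2, 4, 7, 8] / [3, 6] / [9];  Q = [1, 2, 4, 7] / [3, 5] / [6]
  Insert 5 (step 8): P = [2, 4, 5, 8] / [3, 6, 7] / [9];  Q = [1, 2, 4, 7] / [3, 5, 8] / [6]
  Insert 1 (step 9): P = [1, 4, 5, 8] / [2, 6, 7] / [3] / [9];  Q = [1, 2, 4, 7] / [3, 5, 8] / [6] / [9]
Final shape: (4, 3, 1, 1).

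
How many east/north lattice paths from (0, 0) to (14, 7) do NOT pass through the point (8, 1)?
Number of paths = 107964

Total paths from (0, 0) to (14, 7): C(21, 14) = 116280. Paths through (8, 1): (paths (0, 0) → (8, 1)) × (paths (8, 1) → (14, 7)) = C(9, 8) · C(12, 6) = 9 · 924 = 8316. Avoidance count = 116280 − 8316 = 107964.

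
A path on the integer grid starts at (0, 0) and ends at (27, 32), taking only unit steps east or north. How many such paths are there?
Number of paths = 48402641245296107

A monotone lattice path from (0, 0) to (27, 32) consists of 27 east steps and 32 north steps in some order, so it is determined by which 27 of the 59 steps are east. The count is C(59, 27) = 48402641245296107.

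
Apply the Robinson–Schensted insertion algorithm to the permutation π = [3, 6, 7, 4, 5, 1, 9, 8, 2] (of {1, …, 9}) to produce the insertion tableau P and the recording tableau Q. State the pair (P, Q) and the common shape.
P = [1, 2, 5, 8] / [3, 4, 9] / [6, 7];  Q = [1, 2, 3, 7] / [4, 5, 8] / [6, 9];  common shape = (4, 3, 2)

Row-insert the values π_1, π_2, … into P one at a time, bumping the leftmost entry strictly greater than the inserted value down to the next row. The recording tableau Q records, in position (i, j), the step at which that cell was added to P.
  Insert 3 (step 1): P = [3];  Q = [1]
  Insert 6 (step 2): P = [3, 6];  Q = [1, 2]
  Insert 7 (step 3): P = [3, 6, 7];  Q = [1, 2, 3]
  Insert 4 (step 4): P = [3, 4, 7] / [6];  Q = [1, 2, 3] / [4]
  Insert 5 (step 5): P = [3, 4, 5] / [6, 7];  Q = [1, 2, 3] / [4, 5]
  Insert 1 (step 6): P = [1, 4, 5] / [3, 7] / [6];  Q = [1, 2, 3] / [4, 5] / [6]
  Insert 9 (step 7): P = [1, 4, 5, 9] / [3, 7] / [6];  Q = [1, 2, 3, 7] / [4, 5] / [6]
  Insert 8 (step 8): P = [1, 4, 5, 8] / [3, 7, 9] / [6];  Q = [1, 2, 3, 7] / [4, 5, 8] / [6]
  Insert 2 (step 9): P = [1, 2, 5, 8] / [3, 4, 9] / [6, 7];  Q = [1, 2, 3, 7] / [4, 5, 8] / [6, 9]
Final shape: (4, 3, 2).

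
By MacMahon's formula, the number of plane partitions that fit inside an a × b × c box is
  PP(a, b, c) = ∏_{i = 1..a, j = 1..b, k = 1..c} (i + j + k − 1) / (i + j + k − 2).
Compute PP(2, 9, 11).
PP(2, 9, 11) = 4936848280

Evaluate the triple product over i = 1..2, j = 1..9, k = 1..11. The factors are (2/1) · (3/2) · (4/3) · (5/4) · (6/5) · (7/6) · (8/7) · (9/8) · … (198 factors total). The numerators and denominators telescope so the product is an integer; carrying out the multiplication exactly gives PP(2, 9, 11) = 4936848280.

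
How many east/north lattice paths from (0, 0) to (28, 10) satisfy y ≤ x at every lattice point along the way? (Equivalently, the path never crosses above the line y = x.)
Number of paths = 309722116

By the reflection principle (André's argument), the number of monotone paths to (28, 10) with n ≤ m that never go above y = x is C(38, 28) − C(38, 29) = 472733756 − 163011640 = 309722116.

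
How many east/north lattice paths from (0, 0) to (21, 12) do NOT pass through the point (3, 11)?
Number of paths = 354810404

Total paths from (0, 0) to (21, 12): C(33, 21) = 354817320. Paths through (3, 11): (paths (0, 0) → (3, 11)) × (paths (3, 11) → (21, 12)) = C(14, 3) · C(19, 18) = 364 · 19 = 6916. Avoidance count = 354817320 − 6916 = 354810404.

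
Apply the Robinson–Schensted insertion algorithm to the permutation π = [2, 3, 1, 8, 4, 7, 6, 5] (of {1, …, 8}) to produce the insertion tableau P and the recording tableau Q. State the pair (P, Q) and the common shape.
P = [1, 3, 4, 5] / [2, 6] / [7] / [8];  Q = [1, 2, 4, 6] / [3, 5] / [7] / [8];  common shape = (4, 2, 1, 1)

Row-insert the values π_1, π_2, … into P one at a time, bumping the leftmost entry strictly greater than the inserted value down to the next row. The recording tableau Q records, in position (i, j), the step at which that cell was added to P.
  Insert 2 (step 1): P = [2];  Q = [1]
  Insert 3 (step 2): P = [2, 3];  Q = [1, 2]
  Insert 1 (step 3): P = [1, 3] / [2];  Q = [1, 2] / [3]
  Insert 8 (step 4): P = [1, 3, 8] / [2];  Q = [1, 2, 4] / [3]
  Insert 4 (step 5): P = [1, 3, 4] / [2, 8];  Q = [1, 2, 4] / [3, 5]
  Insert 7 (step 6): P = [1, 3, 4, 7] / [2, 8];  Q = [1, 2, 4, 6] / [3, 5]
  Insert 6 (step 7): P = [1, 3, 4, 6] / [2, 7] / [8];  Q = [1, 2, 4, 6] / [3, 5] / [7]
  Insert 5 (step 8): P = [1, 3, 4, 5] / [2, 6] / [7] / [8];  Q = [1, 2, 4, 6] / [3, 5] / [7] / [8]
Final shape: (4, 2, 1, 1).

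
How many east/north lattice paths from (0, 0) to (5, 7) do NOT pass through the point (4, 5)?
Number of paths = 414

Total paths from (0, 0) to (5, 7): C(12, 5) = 792. Paths through (4, 5): (paths (0, 0) → (4, 5)) × (paths (4, 5) → (5, 7)) = C(9, 4) · C(3, 1) = 126 · 3 = 378. Avoidance count = 792 − 378 = 414.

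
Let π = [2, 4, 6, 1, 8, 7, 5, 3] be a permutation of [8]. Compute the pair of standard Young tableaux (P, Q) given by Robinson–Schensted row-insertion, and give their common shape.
P = [1, 3, 5, 7] / [2, 4] / [6] / [8];  Q = [1, 2, 3, 5] / [4, 6] / [7] / [8];  common shape = (4, 2, 1, 1)

Row-insert the values π_1, π_2, … into P one at a time, bumping the leftmost entry strictly greater than the inserted value down to the next row. The recording tableau Q records, in position (i, j), the step at which that cell was added to P.
  Insert 2 (step 1): P = [2];  Q = [1]
  Insert 4 (step 2): P = [2, 4];  Q = [1, 2]
  Insert 6 (step 3): P = [2, 4, 6];  Q = [1, 2, 3]
  Insert 1 (step 4): P = [1, 4, 6] / [2];  Q = [1, 2, 3] / [4]
  Insert 8 (step 5): P = [1, 4, 6, 8] / [2];  Q = [1, 2, 3, 5] / [4]
  Insert 7 (step 6): P = [1, 4, 6, 7] / [2, 8];  Q = [1, 2, 3, 5] / [4, 6]
  Insert 5 (step 7): P = [1, 4, 5, 7] / [2, 6] / [8];  Q = [1, 2, 3, 5] / [4, 6] / [7]
  Insert 3 (step 8): P = [1, 3, 5, 7] / [2, 4] / [6] / [8];  Q = [1, 2, 3, 5] / [4, 6] / [7] / [8]
Final shape: (4, 2, 1, 1).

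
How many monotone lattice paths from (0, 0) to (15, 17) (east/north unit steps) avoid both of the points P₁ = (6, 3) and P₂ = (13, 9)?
Number of paths = 481181340

Inclusion–exclusion. Total paths: C(32, 15) = 565722720. Through P₁: C(9, 6)·C(23, 9) = 68643960. Through P₂: C(22, 13)·C(10, 2) = 22383900. Since P₁ is strictly southwest of P₂, a monotone path through both must visit P₁ then P₂; paths through both = C(9, 6)·C(13, 7)·C(10, 2) = 6486480. Avoid both = 565722720 − 68643960 − 22383900 + 6486480 = 481181340.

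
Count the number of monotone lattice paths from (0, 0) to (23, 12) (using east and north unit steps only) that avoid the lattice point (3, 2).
Number of paths = 534001650

Total paths from (0, 0) to (23, 12): C(35, 23) = 834451800. Paths through (3, 2): (paths (0, 0) → (3, 2)) × (paths (3, 2) → (23, 12)) = C(5, 3) · C(30, 20) = 10 · 30045015 = 300450150. Avoidance count = 834451800 − 300450150 = 534001650.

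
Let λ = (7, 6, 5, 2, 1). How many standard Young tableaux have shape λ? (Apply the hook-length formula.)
# SYT of shape (7, 6, 5, 2, 1) = 343982080

Hook-length formula: f^λ = n! / Π hook(c), product over all cells c of the Young diagram. For λ = (7, 6, 5, 2, 1), n = 21 boxes. Hook lengths by row (left-to-right, top-to-bottom): [11, 9, 7, 6, 5, 3, 1]; [9, 7, 5, 4, 3, 1]; [7, 5, 3, 2, 1]; [3, 1]; [1]. Product of hooks = 148527918000. So f^λ = 21! / 148527918000 = 51090942171709440000 / 148527918000 = 343982080.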